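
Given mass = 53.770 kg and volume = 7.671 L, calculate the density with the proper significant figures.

density = 53.770 kg ÷ 7.671 L = 7.00951636032… kg/L.
53.770 has 5 significant figures; 7.671 has 4.
Division/multiplication keeps the fewest: 4 significant figures.
Rounded: 7.010 kg/L.

7.010 kg/L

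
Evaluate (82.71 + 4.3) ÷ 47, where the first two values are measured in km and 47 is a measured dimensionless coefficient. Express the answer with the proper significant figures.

82.71 km + 4.3 km = 87.01 km; the sum is limited to 1 decimal place (3 s.f.).
Carrying full precision, 87.01 ÷ 47 = 1.85127659574… km; 47 has 2 s.f., so the result keeps min(3, 2) = 2 s.f.
Rounded to 2 significant figures: 1.9 km.

1.9 km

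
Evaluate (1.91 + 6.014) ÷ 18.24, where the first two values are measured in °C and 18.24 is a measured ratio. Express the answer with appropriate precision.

0.434 °C

1.91 °C + 6.014 °C = 7.924 °C; the sum is limited to 2 decimal places (3 s.f.).
Carrying full precision, 7.924 ÷ 18.24 = 0.434429824561… °C; 18.24 has 4 s.f., so the result keeps min(3, 4) = 3 s.f.
Rounded to 3 significant figures: 0.434 °C.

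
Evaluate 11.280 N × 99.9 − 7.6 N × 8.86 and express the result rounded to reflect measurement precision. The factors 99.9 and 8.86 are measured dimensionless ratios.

11.280 × 99.9 = 1126.872 → 1.13 × 10^3 N (3 s.f., last digit at the 10^1 place).
7.6 × 8.86 = 67.336 → 67 N (2 s.f., last digit at the 10^0 place).
Difference: 1059.536 N; keep the coarser place, 10^1.
Result: 1.06 × 10^3 N.

1.06 × 10^3 N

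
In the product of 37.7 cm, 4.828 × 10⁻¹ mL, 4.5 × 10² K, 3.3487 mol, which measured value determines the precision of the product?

37.7 cm → 3 s.f.; 4.828 × 10⁻¹ mL → 4 s.f.; 4.5 × 10² K → 2 s.f.; 3.3487 mol → 5 s.f.
The fewest is 2 significant figures, from 4.5 × 10² K.

4.5 × 10² K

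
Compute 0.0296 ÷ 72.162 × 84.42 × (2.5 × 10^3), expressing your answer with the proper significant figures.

0.0296 ÷ 72.162 × 84.42 × (2.5 × 10^3) = 86.5702170117…
Multiplication/division keeps the fewest significant figures: 0.0296 → 3 s.f., 72.162 → 5 s.f., 84.42 → 4 s.f., 2.5 × 10^3 → 2 s.f.; limit is 2.
Rounded to 2 significant figures: 87.

87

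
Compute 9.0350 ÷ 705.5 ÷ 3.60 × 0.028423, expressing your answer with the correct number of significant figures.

1.01 × 10⁻⁴

9.0350 ÷ 705.5 ÷ 3.60 × 0.028423 = 0.000101111034333…
Multiplication/division keeps the fewest significant figures: 9.0350 → 5 s.f., 705.5 → 4 s.f., 3.60 → 3 s.f., 0.028423 → 5 s.f.; limit is 3.
Rounded to 3 significant figures: 1.01 × 10⁻⁴.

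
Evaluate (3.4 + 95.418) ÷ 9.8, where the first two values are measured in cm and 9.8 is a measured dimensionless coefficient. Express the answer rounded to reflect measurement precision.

10. cm

3.4 cm + 95.418 cm = 98.818 cm; the sum is limited to 1 decimal place (3 s.f.).
Carrying full precision, 98.818 ÷ 9.8 = 10.0834693878… cm; 9.8 has 2 s.f., so the result keeps min(3, 2) = 2 s.f.
Rounded to 2 significant figures: 10. cm.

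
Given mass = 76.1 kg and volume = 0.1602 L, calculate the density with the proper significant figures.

475 kg/L

density = 76.1 kg ÷ 0.1602 L = 475.031210986… kg/L.
76.1 has 3 significant figures; 0.1602 has 4.
Division/multiplication keeps the fewest: 3 significant figures.
Rounded: 475 kg/L.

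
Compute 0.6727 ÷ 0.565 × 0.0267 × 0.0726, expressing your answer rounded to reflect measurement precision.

0.6727 ÷ 0.565 × 0.0267 × 0.0726 = 0.00230792059115…
Multiplication/division keeps the fewest significant figures: 0.6727 → 4 s.f., 0.565 → 3 s.f., 0.0267 → 3 s.f., 0.0726 → 3 s.f.; limit is 3.
Rounded to 3 significant figures: 2.31 × 10⁻³.

2.31 × 10⁻³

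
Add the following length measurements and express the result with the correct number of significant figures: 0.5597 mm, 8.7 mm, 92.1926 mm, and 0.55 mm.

0.5597 mm + 8.7 mm + 92.1926 mm + 0.55 mm = 102.0023 mm.
Addition/subtraction keeps the fewest decimal places: 0.5597 → 4 decimal places, 8.7 → 1 decimal place, 92.1926 → 4 decimal places, 0.55 → 2 decimal places; limit is 1.
Rounded to 1 decimal place: 102.0 mm.

102.0 mm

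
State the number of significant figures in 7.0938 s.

5

7.0938: zeros between nonzero digits are significant.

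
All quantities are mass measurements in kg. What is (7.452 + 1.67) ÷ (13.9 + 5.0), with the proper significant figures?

7.452 + 1.67 = 9.122, limited to 2 d.p. → 3 s.f.; 13.9 + 5.0 = 18.9, limited to 1 d.p. → 3 s.f.
Carrying full precision, 9.122 ÷ 18.9 = 0.482645502646…; keep min(3, 3) = 3 s.f.
Rounded to 3 significant figures: 0.483.

0.483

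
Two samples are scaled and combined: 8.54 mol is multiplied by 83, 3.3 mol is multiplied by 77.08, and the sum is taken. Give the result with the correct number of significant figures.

8.54 × 83 = 708.82 → 7.1 × 10² mol (2 s.f., last digit at the 10^1 place).
3.3 × 77.08 = 254.364 → 2.5 × 10² mol (2 s.f., last digit at the 10^1 place).
Sum: 963.184 mol; keep the coarser place, 10^1.
Result: 9.6 × 10² mol.

9.6 × 10² mol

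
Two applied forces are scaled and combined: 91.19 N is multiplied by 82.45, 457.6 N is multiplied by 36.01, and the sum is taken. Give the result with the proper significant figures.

2.400 × 10⁴ N

91.19 × 82.45 = 7518.6155 → 7519 N (4 s.f., last digit at the 10^0 place).
457.6 × 36.01 = 16478.176 → 1.648 × 10⁴ N (4 s.f., last digit at the 10^1 place).
Sum: 23996.7915 N; keep the coarser place, 10^1.
Result: 2.400 × 10⁴ N.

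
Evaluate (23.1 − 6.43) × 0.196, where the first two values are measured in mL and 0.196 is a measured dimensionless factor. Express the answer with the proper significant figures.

23.1 mL − 6.43 mL = 16.67 mL; the difference is limited to 1 decimal place (3 s.f.).
Carrying full precision, 16.67 × 0.196 = 3.26732 mL; 0.196 has 3 s.f., so the result keeps min(3, 3) = 3 s.f.
Rounded to 3 significant figures: 3.27 mL.

3.27 mL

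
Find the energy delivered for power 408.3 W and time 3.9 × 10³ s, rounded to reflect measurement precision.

energy delivered = 408.3 W × 3.9 × 10³ s = 1592370 J.
408.3 has 4 significant figures; 3.9 × 10³ has 2.
Division/multiplication keeps the fewest: 2 significant figures.
Rounded: 1.6 × 10⁶ J.

1.6 × 10⁶ J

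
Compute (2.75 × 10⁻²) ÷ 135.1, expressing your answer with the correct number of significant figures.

(2.75 × 10⁻²) ÷ 135.1 = 0.00020355292376…
Multiplication/division keeps the fewest significant figures: 2.75 × 10⁻² → 3 s.f., 135.1 → 4 s.f.; limit is 3.
Rounded to 3 significant figures: 2.04 × 10⁻⁴.

2.04 × 10⁻⁴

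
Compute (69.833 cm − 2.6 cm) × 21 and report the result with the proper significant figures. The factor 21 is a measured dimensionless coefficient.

69.833 cm − 2.6 cm = 67.233 cm; the difference is limited to 1 decimal place (3 s.f.).
Carrying full precision, 67.233 × 21 = 1411.893 cm; 21 has 2 s.f., so the result keeps min(3, 2) = 2 s.f.
Rounded to 2 significant figures: 1.4 × 10³ cm.

1.4 × 10³ cm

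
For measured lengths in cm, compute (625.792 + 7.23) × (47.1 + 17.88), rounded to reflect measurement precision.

625.792 + 7.23 = 633.022, limited to 2 d.p. → 5 s.f.; 47.1 + 17.88 = 64.98, limited to 1 d.p. → 3 s.f.
Carrying full precision, 633.022 × 64.98 = 41133.76956; keep min(5, 3) = 3 s.f.
Rounded to 3 significant figures: 4.11 × 10^4 cm².

4.11 × 10^4 cm²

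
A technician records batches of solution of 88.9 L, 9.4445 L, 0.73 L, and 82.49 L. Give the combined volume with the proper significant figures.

88.9 L + 9.4445 L + 0.73 L + 82.49 L = 181.5645 L.
Addition/subtraction keeps the fewest decimal places: 88.9 → 1 decimal place, 9.4445 → 4 decimal places, 0.73 → 2 decimal places, 82.49 → 2 decimal places; limit is 1.
Rounded to 1 decimal place: 181.6 L.

181.6 L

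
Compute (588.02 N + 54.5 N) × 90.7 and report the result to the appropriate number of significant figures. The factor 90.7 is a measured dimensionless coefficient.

5.83 × 10⁴ N

588.02 N + 54.5 N = 642.52 N; the sum is limited to 1 decimal place (4 s.f.).
Carrying full precision, 642.52 × 90.7 = 58276.564 N; 90.7 has 3 s.f., so the result keeps min(4, 3) = 3 s.f.
Rounded to 3 significant figures: 5.83 × 10⁴ N.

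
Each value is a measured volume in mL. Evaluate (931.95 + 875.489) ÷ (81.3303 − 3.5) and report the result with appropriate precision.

23.2

931.95 + 875.489 = 1807.439, limited to 2 d.p. → 6 s.f.; 81.3303 − 3.5 = 77.8303, limited to 1 d.p. → 3 s.f.
Carrying full precision, 1807.439 ÷ 77.8303 = 23.2228193904…; keep min(6, 3) = 3 s.f.
Rounded to 3 significant figures: 23.2.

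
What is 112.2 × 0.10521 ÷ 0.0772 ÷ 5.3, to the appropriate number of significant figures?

29

112.2 × 0.10521 ÷ 0.0772 ÷ 5.3 = 28.8507234334…
Multiplication/division keeps the fewest significant figures: 112.2 → 4 s.f., 0.10521 → 5 s.f., 0.0772 → 3 s.f., 5.3 → 2 s.f.; limit is 2.
Rounded to 2 significant figures: 29.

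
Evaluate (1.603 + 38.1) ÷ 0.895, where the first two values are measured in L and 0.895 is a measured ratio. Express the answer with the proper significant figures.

44.4 L

1.603 L + 38.1 L = 39.703 L; the sum is limited to 1 decimal place (3 s.f.).
Carrying full precision, 39.703 ÷ 0.895 = 44.3608938547… L; 0.895 has 3 s.f., so the result keeps min(3, 3) = 3 s.f.
Rounded to 3 significant figures: 44.4 L.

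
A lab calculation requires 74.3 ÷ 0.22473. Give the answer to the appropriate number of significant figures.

74.3 ÷ 0.22473 = 330.61896498…
Multiplication/division keeps the fewest significant figures: 74.3 → 3 s.f., 0.22473 → 5 s.f.; limit is 3.
Rounded to 3 significant figures: 331.

331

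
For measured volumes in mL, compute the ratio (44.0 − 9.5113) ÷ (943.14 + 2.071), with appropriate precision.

0.0365

44.0 − 9.5113 = 34.4887, limited to 1 d.p. → 3 s.f.; 943.14 + 2.071 = 945.211, limited to 2 d.p. → 5 s.f.
Carrying full precision, 34.4887 ÷ 945.211 = 0.0364878318174…; keep min(3, 5) = 3 s.f.
Rounded to 3 significant figures: 0.0365.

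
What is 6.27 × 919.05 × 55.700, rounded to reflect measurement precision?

6.27 × 919.05 × 55.700 = 320968.10295
Multiplication/division keeps the fewest significant figures: 6.27 → 3 s.f., 919.05 → 5 s.f., 55.700 → 5 s.f.; limit is 3.
Rounded to 3 significant figures: 3.21 × 10^5.

3.21 × 10^5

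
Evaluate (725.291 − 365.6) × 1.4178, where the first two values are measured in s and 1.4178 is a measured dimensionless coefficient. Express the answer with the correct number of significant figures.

510.0 s

725.291 s − 365.6 s = 359.691 s; the difference is limited to 1 decimal place (4 s.f.).
Carrying full precision, 359.691 × 1.4178 = 509.9698998 s; 1.4178 has 5 s.f., so the result keeps min(4, 5) = 4 s.f.
Rounded to 4 significant figures: 510.0 s.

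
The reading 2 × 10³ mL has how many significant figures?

1

2 × 10³: in scientific notation every digit of the coefficient is significant.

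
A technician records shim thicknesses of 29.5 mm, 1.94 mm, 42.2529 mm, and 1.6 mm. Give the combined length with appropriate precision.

29.5 mm + 1.94 mm + 42.2529 mm + 1.6 mm = 75.2929 mm.
Addition/subtraction keeps the fewest decimal places: 29.5 → 1 decimal place, 1.94 → 2 decimal places, 42.2529 → 4 decimal places, 1.6 → 1 decimal place; limit is 1.
Rounded to 1 decimal place: 75.3 mm.

75.3 mm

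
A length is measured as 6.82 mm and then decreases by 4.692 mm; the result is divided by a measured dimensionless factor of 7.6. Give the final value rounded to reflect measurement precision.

2.8 × 10⁻¹ mm

6.82 mm − 4.692 mm = 2.128 mm; the difference is limited to 2 decimal places (3 s.f.).
Carrying full precision, 2.128 ÷ 7.6 = 0.28 mm; 7.6 has 2 s.f., so the result keeps min(3, 2) = 2 s.f.
Rounded to 2 significant figures: 2.8 × 10⁻¹ mm.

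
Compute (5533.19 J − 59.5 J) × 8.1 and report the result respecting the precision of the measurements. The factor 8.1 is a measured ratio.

5533.19 J − 59.5 J = 5473.69 J; the difference is limited to 1 decimal place (5 s.f.).
Carrying full precision, 5473.69 × 8.1 = 44336.889 J; 8.1 has 2 s.f., so the result keeps min(5, 2) = 2 s.f.
Rounded to 2 significant figures: 4.4 × 10⁴ J.

4.4 × 10⁴ J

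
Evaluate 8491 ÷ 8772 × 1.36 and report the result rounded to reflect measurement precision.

1.32

8491 ÷ 8772 × 1.36 = 1.31643410853…
Multiplication/division keeps the fewest significant figures: 8491 → 4 s.f., 8772 → 4 s.f., 1.36 → 3 s.f.; limit is 3.
Rounded to 3 significant figures: 1.32.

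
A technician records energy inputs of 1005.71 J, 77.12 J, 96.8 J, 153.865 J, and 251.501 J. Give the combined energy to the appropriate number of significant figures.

1585.0 J

1005.71 J + 77.12 J + 96.8 J + 153.865 J + 251.501 J = 1584.996 J.
Addition/subtraction keeps the fewest decimal places: 1005.71 → 2 decimal places, 77.12 → 2 decimal places, 96.8 → 1 decimal place, 153.865 → 3 decimal places, 251.501 → 3 decimal places; limit is 1.
Rounded to 1 decimal place: 1585.0 J.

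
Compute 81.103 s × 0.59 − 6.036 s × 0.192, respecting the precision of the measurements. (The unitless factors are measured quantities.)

47 s

81.103 × 0.59 = 47.85077 → 48 s (2 s.f., last digit at the 10^0 place).
6.036 × 0.192 = 1.158912 → 1.16 s (3 s.f., last digit at the 10^-2 place).
Difference: 46.691858 s; keep the coarser place, 10^0.
Result: 47 s.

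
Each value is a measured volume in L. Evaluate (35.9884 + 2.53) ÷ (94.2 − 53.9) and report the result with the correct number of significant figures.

35.9884 + 2.53 = 38.5184, limited to 2 d.p. → 4 s.f.; 94.2 − 53.9 = 40.3, limited to 1 d.p. → 3 s.f.
Carrying full precision, 38.5184 ÷ 40.3 = 0.955791563275…; keep min(4, 3) = 3 s.f.
Rounded to 3 significant figures: 0.956.

0.956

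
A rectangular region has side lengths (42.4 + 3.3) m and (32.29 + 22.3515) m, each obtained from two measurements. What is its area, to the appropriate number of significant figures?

2.50 × 10^3 m²

42.4 + 3.3 = 45.7, limited to 1 d.p. → 3 s.f.; 32.29 + 22.3515 = 54.6415, limited to 2 d.p. → 4 s.f.
Carrying full precision, 45.7 × 54.6415 = 2497.11655; keep min(3, 4) = 3 s.f.
Rounded to 3 significant figures: 2.50 × 10^3 m².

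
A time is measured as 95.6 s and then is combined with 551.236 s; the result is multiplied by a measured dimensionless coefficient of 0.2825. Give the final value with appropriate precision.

95.6 s + 551.236 s = 646.836 s; the sum is limited to 1 decimal place (4 s.f.).
Carrying full precision, 646.836 × 0.2825 = 182.73117 s; 0.2825 has 4 s.f., so the result keeps min(4, 4) = 4 s.f.
Rounded to 4 significant figures: 182.7 s.

182.7 s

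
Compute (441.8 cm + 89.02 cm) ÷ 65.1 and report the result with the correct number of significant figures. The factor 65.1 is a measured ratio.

8.15 cm

441.8 cm + 89.02 cm = 530.82 cm; the sum is limited to 1 decimal place (4 s.f.).
Carrying full precision, 530.82 ÷ 65.1 = 8.15391705069… cm; 65.1 has 3 s.f., so the result keeps min(4, 3) = 3 s.f.
Rounded to 3 significant figures: 8.15 cm.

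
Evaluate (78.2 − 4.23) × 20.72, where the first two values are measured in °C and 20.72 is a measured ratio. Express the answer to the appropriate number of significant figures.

78.2 °C − 4.23 °C = 73.97 °C; the difference is limited to 1 decimal place (3 s.f.).
Carrying full precision, 73.97 × 20.72 = 1532.6584 °C; 20.72 has 4 s.f., so the result keeps min(3, 4) = 3 s.f.
Rounded to 3 significant figures: 1.53 × 10^3 °C.

1.53 × 10^3 °C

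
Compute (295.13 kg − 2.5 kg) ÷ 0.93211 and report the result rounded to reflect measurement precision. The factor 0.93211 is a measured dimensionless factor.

313.9 kg

295.13 kg − 2.5 kg = 292.63 kg; the difference is limited to 1 decimal place (4 s.f.).
Carrying full precision, 292.63 ÷ 0.93211 = 313.943633262… kg; 0.93211 has 5 s.f., so the result keeps min(4, 5) = 4 s.f.
Rounded to 4 significant figures: 313.9 kg.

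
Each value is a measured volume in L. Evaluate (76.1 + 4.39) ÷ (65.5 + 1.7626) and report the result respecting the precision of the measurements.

1.20

76.1 + 4.39 = 80.49, limited to 1 d.p. → 3 s.f.; 65.5 + 1.7626 = 67.2626, limited to 1 d.p. → 3 s.f.
Carrying full precision, 80.49 ÷ 67.2626 = 1.19665311778…; keep min(3, 3) = 3 s.f.
Rounded to 3 significant figures: 1.20.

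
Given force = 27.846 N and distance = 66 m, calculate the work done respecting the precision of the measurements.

work done = 27.846 N × 66 m = 1837.836 J.
27.846 has 5 significant figures; 66 has 2.
Division/multiplication keeps the fewest: 2 significant figures.
Rounded: 1.8 × 10³ J.

1.8 × 10³ J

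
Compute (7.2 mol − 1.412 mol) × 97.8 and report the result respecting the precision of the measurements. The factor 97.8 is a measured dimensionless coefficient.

7.2 mol − 1.412 mol = 5.788 mol; the difference is limited to 1 decimal place (2 s.f.).
Carrying full precision, 5.788 × 97.8 = 566.0664 mol; 97.8 has 3 s.f., so the result keeps min(2, 3) = 2 s.f.
Rounded to 2 significant figures: 5.7 × 10² mol.

5.7 × 10² mol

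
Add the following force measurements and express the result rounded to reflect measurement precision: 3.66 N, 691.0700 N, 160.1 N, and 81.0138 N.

3.66 N + 691.0700 N + 160.1 N + 81.0138 N = 935.8438 N.
Addition/subtraction keeps the fewest decimal places: 3.66 → 2 decimal places, 691.0700 → 4 decimal places, 160.1 → 1 decimal place, 81.0138 → 4 decimal places; limit is 1.
Rounded to 1 decimal place: 935.8 N.

935.8 N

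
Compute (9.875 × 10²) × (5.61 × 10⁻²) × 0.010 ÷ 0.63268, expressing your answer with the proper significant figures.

(9.875 × 10²) × (5.61 × 10⁻²) × 0.010 ÷ 0.63268 = 0.87562037681…
Multiplication/division keeps the fewest significant figures: 9.875 × 10² → 4 s.f., 5.61 × 10⁻² → 3 s.f., 0.010 → 2 s.f., 0.63268 → 5 s.f.; limit is 2.
Rounded to 2 significant figures: 8.8 × 10⁻¹.

8.8 × 10⁻¹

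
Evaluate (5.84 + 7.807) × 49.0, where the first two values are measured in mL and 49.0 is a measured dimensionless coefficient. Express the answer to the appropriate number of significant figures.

5.84 mL + 7.807 mL = 13.647 mL; the sum is limited to 2 decimal places (4 s.f.).
Carrying full precision, 13.647 × 49.0 = 668.703 mL; 49.0 has 3 s.f., so the result keeps min(4, 3) = 3 s.f.
Rounded to 3 significant figures: 6.69 × 10^2 mL.

6.69 × 10^2 mL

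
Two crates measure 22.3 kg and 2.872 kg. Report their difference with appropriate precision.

22.3 kg − 2.872 kg = 19.428 kg.
Addition/subtraction keeps the fewest decimal places: 22.3 → 1 decimal place, 2.872 → 3 decimal places; limit is 1.
Rounded to 1 decimal place: 19.4 kg.

19.4 kg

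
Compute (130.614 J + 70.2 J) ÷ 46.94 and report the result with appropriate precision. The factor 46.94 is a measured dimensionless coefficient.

130.614 J + 70.2 J = 200.814 J; the sum is limited to 1 decimal place (4 s.f.).
Carrying full precision, 200.814 ÷ 46.94 = 4.27809970175… J; 46.94 has 4 s.f., so the result keeps min(4, 4) = 4 s.f.
Rounded to 4 significant figures: 4.278 J.

4.278 J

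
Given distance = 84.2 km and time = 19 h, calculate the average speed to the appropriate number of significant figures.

4.4 km/h

average speed = 84.2 km ÷ 19 h = 4.43157894737… km/h.
84.2 has 3 significant figures; 19 has 2.
Division/multiplication keeps the fewest: 2 significant figures.
Rounded: 4.4 km/h.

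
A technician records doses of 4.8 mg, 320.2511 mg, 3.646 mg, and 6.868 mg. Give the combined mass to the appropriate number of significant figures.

4.8 mg + 320.2511 mg + 3.646 mg + 6.868 mg = 335.5651 mg.
Addition/subtraction keeps the fewest decimal places: 4.8 → 1 decimal place, 320.2511 → 4 decimal places, 3.646 → 3 decimal places, 6.868 → 3 decimal places; limit is 1.
Rounded to 1 decimal place: 335.6 mg.

335.6 mg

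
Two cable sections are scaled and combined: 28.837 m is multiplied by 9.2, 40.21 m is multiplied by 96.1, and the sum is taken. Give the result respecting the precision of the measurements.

4.13 × 10^3 m

28.837 × 9.2 = 265.3004 → 2.7 × 10^2 m (2 s.f., last digit at the 10^1 place).
40.21 × 96.1 = 3864.181 → 3.86 × 10^3 m (3 s.f., last digit at the 10^1 place).
Sum: 4129.4814 m; keep the coarser place, 10^1.
Result: 4.13 × 10^3 m.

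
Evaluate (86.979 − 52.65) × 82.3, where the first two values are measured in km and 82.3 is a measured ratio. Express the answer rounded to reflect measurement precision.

86.979 km − 52.65 km = 34.329 km; the difference is limited to 2 decimal places (4 s.f.).
Carrying full precision, 34.329 × 82.3 = 2825.2767 km; 82.3 has 3 s.f., so the result keeps min(4, 3) = 3 s.f.
Rounded to 3 significant figures: 2.83 × 10^3 km.

2.83 × 10^3 km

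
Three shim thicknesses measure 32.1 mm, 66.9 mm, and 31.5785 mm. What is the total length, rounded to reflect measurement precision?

130.6 mm

32.1 mm + 66.9 mm + 31.5785 mm = 130.5785 mm.
Addition/subtraction keeps the fewest decimal places: 32.1 → 1 decimal place, 66.9 → 1 decimal place, 31.5785 → 4 decimal places; limit is 1.
Rounded to 1 decimal place: 130.6 mm.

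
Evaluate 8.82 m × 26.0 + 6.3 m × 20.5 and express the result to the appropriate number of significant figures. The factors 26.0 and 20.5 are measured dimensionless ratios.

3.6 × 10² m

8.82 × 26.0 = 229.32 → 229 m (3 s.f., last digit at the 10^0 place).
6.3 × 20.5 = 129.15 → 1.3 × 10² m (2 s.f., last digit at the 10^1 place).
Sum: 358.47 m; keep the coarser place, 10^1.
Result: 3.6 × 10² m.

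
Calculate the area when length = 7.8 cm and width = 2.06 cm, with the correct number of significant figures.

area = 7.8 cm × 2.06 cm = 16.068 cm².
7.8 has 2 significant figures; 2.06 has 3.
Division/multiplication keeps the fewest: 2 significant figures.
Rounded: 16 cm².

16 cm²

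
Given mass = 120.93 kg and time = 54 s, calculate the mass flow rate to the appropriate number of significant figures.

2.2 kg/s

mass flow rate = 120.93 kg ÷ 54 s = 2.23944444444… kg/s.
120.93 has 5 significant figures; 54 has 2.
Division/multiplication keeps the fewest: 2 significant figures.
Rounded: 2.2 kg/s.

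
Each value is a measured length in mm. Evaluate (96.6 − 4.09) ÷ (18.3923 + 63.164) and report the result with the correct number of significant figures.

96.6 − 4.09 = 92.51, limited to 1 d.p. → 3 s.f.; 18.3923 + 63.164 = 81.5563, limited to 3 d.p. → 5 s.f.
Carrying full precision, 92.51 ÷ 81.5563 = 1.13430844705…; keep min(3, 5) = 3 s.f.
Rounded to 3 significant figures: 1.13.

1.13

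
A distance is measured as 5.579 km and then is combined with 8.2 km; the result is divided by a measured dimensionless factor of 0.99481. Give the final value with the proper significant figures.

13.9 km

5.579 km + 8.2 km = 13.779 km; the sum is limited to 1 decimal place (3 s.f.).
Carrying full precision, 13.779 ÷ 0.99481 = 13.8508860989… km; 0.99481 has 5 s.f., so the result keeps min(3, 5) = 3 s.f.
Rounded to 3 significant figures: 13.9 km.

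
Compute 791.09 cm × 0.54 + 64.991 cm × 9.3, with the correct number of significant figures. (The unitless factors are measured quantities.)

1.03 × 10^3 cm

791.09 × 0.54 = 427.1886 → 4.3 × 10^2 cm (2 s.f., last digit at the 10^1 place).
64.991 × 9.3 = 604.4163 → 6.0 × 10^2 cm (2 s.f., last digit at the 10^1 place).
Sum: 1031.6049 cm; keep the coarser place, 10^1.
Result: 1.03 × 10^3 cm.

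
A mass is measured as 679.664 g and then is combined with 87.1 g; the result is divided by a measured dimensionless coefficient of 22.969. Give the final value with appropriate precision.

33.38 g

679.664 g + 87.1 g = 766.764 g; the sum is limited to 1 decimal place (4 s.f.).
Carrying full precision, 766.764 ÷ 22.969 = 33.3825591014… g; 22.969 has 5 s.f., so the result keeps min(4, 5) = 4 s.f.
Rounded to 4 significant figures: 33.38 g.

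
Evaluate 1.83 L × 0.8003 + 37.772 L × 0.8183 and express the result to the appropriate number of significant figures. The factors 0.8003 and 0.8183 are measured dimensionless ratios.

1.83 × 0.8003 = 1.464549 → 1.46 L (3 s.f., last digit at the 10^-2 place).
37.772 × 0.8183 = 30.9088276 → 30.91 L (4 s.f., last digit at the 10^-2 place).
Sum: 32.3733766 L; keep the coarser place, 10^-2.
Result: 32.37 L.

32.37 L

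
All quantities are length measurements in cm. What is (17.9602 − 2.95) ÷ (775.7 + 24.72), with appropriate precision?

17.9602 − 2.95 = 15.0102, limited to 2 d.p. → 4 s.f.; 775.7 + 24.72 = 800.42, limited to 1 d.p. → 4 s.f.
Carrying full precision, 15.0102 ÷ 800.42 = 0.018752904725…; keep min(4, 4) = 4 s.f.
Rounded to 4 significant figures: 0.01875.

0.01875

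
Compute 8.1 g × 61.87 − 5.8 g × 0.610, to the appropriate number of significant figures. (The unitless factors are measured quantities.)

5.0 × 10² g

8.1 × 61.87 = 501.147 → 5.0 × 10² g (2 s.f., last digit at the 10^1 place).
5.8 × 0.610 = 3.538 → 3.5 g (2 s.f., last digit at the 10^-1 place).
Difference: 497.609 g; keep the coarser place, 10^1.
Result: 5.0 × 10² g.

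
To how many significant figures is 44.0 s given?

44.0: trailing zeros after a decimal point are significant.

3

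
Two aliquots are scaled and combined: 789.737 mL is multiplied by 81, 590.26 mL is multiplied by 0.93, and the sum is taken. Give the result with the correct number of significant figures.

789.737 × 81 = 63968.697 → 6.4 × 10^4 mL (2 s.f., last digit at the 10^3 place).
590.26 × 0.93 = 548.9418 → 5.5 × 10^2 mL (2 s.f., last digit at the 10^1 place).
Sum: 64517.6388 mL; keep the coarser place, 10^3.
Result: 6.5 × 10^4 mL.

6.5 × 10^4 mL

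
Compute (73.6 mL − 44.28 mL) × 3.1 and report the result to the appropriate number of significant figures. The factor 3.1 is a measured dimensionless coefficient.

91 mL

73.6 mL − 44.28 mL = 29.32 mL; the difference is limited to 1 decimal place (3 s.f.).
Carrying full precision, 29.32 × 3.1 = 90.892 mL; 3.1 has 2 s.f., so the result keeps min(3, 2) = 2 s.f.
Rounded to 2 significant figures: 91 mL.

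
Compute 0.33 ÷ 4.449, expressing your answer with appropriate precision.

0.074

0.33 ÷ 4.449 = 0.074173971679…
Multiplication/division keeps the fewest significant figures: 0.33 → 2 s.f., 4.449 → 4 s.f.; limit is 2.
Rounded to 2 significant figures: 0.074.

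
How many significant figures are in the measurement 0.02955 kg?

4

0.02955: leading zeros are not significant.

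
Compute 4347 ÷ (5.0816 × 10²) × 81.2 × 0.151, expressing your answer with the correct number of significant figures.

4347 ÷ (5.0816 × 10²) × 81.2 × 0.151 = 104.887115082…
Multiplication/division keeps the fewest significant figures: 4347 → 4 s.f., 5.0816 × 10² → 5 s.f., 81.2 → 3 s.f., 0.151 → 3 s.f.; limit is 3.
Rounded to 3 significant figures: 105.

105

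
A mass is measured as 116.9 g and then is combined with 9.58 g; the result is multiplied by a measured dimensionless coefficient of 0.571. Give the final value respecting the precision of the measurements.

116.9 g + 9.58 g = 126.48 g; the sum is limited to 1 decimal place (4 s.f.).
Carrying full precision, 126.48 × 0.571 = 72.22008 g; 0.571 has 3 s.f., so the result keeps min(4, 3) = 3 s.f.
Rounded to 3 significant figures: 72.2 g.

72.2 g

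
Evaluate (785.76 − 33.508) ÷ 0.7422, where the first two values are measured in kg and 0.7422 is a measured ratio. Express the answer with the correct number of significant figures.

1014 kg

785.76 kg − 33.508 kg = 752.252 kg; the difference is limited to 2 decimal places (5 s.f.).
Carrying full precision, 752.252 ÷ 0.7422 = 1013.54351927… kg; 0.7422 has 4 s.f., so the result keeps min(5, 4) = 4 s.f.
Rounded to 4 significant figures: 1014 kg.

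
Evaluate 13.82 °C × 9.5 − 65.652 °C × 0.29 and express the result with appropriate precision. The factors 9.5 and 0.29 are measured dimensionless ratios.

1.1 × 10^2 °C

13.82 × 9.5 = 131.29 → 1.3 × 10^2 °C (2 s.f., last digit at the 10^1 place).
65.652 × 0.29 = 19.03908 → 19 °C (2 s.f., last digit at the 10^0 place).
Difference: 112.25092 °C; keep the coarser place, 10^1.
Result: 1.1 × 10^2 °C.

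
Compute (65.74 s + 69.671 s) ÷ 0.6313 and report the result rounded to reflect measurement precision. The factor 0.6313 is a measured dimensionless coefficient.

65.74 s + 69.671 s = 135.411 s; the sum is limited to 2 decimal places (5 s.f.).
Carrying full precision, 135.411 ÷ 0.6313 = 214.495485506… s; 0.6313 has 4 s.f., so the result keeps min(5, 4) = 4 s.f.
Rounded to 4 significant figures: 214.5 s.

214.5 s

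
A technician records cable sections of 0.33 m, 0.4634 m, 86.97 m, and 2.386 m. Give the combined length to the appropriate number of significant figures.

90.15 m

0.33 m + 0.4634 m + 86.97 m + 2.386 m = 90.1494 m.
Addition/subtraction keeps the fewest decimal places: 0.33 → 2 decimal places, 0.4634 → 4 decimal places, 86.97 → 2 decimal places, 2.386 → 3 decimal places; limit is 2.
Rounded to 2 decimal places: 90.15 m.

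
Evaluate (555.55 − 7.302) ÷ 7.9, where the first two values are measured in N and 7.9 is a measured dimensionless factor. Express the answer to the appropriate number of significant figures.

69 N

555.55 N − 7.302 N = 548.248 N; the difference is limited to 2 decimal places (5 s.f.).
Carrying full precision, 548.248 ÷ 7.9 = 69.3984810127… N; 7.9 has 2 s.f., so the result keeps min(5, 2) = 2 s.f.
Rounded to 2 significant figures: 69 N.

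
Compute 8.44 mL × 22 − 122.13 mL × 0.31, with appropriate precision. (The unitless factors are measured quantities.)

1.5 × 10² mL

8.44 × 22 = 185.68 → 1.9 × 10² mL (2 s.f., last digit at the 10^1 place).
122.13 × 0.31 = 37.8603 → 38 mL (2 s.f., last digit at the 10^0 place).
Difference: 147.8197 mL; keep the coarser place, 10^1.
Result: 1.5 × 10² mL.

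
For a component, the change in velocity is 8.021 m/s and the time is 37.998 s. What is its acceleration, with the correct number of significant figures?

acceleration = 8.021 m/s ÷ 37.998 s = 0.211090057371… m/s².
8.021 has 4 significant figures; 37.998 has 5.
Division/multiplication keeps the fewest: 4 significant figures.
Rounded: 0.2111 m/s².

0.2111 m/s²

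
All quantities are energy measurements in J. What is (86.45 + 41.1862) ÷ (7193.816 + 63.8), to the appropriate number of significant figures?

0.017587

86.45 + 41.1862 = 127.6362, limited to 2 d.p. → 5 s.f.; 7193.816 + 63.8 = 7257.616, limited to 1 d.p. → 5 s.f.
Carrying full precision, 127.6362 ÷ 7257.616 = 0.0175865187687…; keep min(5, 5) = 5 s.f.
Rounded to 5 significant figures: 0.017587.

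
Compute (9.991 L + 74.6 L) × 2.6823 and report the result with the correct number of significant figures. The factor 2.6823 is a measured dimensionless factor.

227 L

9.991 L + 74.6 L = 84.591 L; the sum is limited to 1 decimal place (3 s.f.).
Carrying full precision, 84.591 × 2.6823 = 226.8984393 L; 2.6823 has 5 s.f., so the result keeps min(3, 5) = 3 s.f.
Rounded to 3 significant figures: 227 L.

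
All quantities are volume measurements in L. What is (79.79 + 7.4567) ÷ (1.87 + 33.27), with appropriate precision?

2.483

79.79 + 7.4567 = 87.2467, limited to 2 d.p. → 4 s.f.; 1.87 + 33.27 = 35.14, limited to 2 d.p. → 4 s.f.
Carrying full precision, 87.2467 ÷ 35.14 = 2.48283153102…; keep min(4, 4) = 4 s.f.
Rounded to 4 significant figures: 2.483.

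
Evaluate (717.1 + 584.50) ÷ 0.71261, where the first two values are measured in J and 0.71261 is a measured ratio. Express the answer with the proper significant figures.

717.1 J + 584.50 J = 1301.60 J; the sum is limited to 1 decimal place (5 s.f.).
Carrying full precision, 1301.60 ÷ 0.71261 = 1826.52502772… J; 0.71261 has 5 s.f., so the result keeps min(5, 5) = 5 s.f.
Rounded to 5 significant figures: 1826.5 J.

1826.5 J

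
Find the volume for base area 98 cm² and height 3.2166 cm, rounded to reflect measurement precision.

3.2 × 10² cm³

volume = 98 cm² × 3.2166 cm = 315.2268 cm³.
98 has 2 significant figures; 3.2166 has 5.
Division/multiplication keeps the fewest: 2 significant figures.
Rounded: 3.2 × 10² cm³.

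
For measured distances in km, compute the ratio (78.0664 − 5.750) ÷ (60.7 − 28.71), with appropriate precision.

2.26

78.0664 − 5.750 = 72.3164, limited to 3 d.p. → 5 s.f.; 60.7 − 28.71 = 31.99, limited to 1 d.p. → 3 s.f.
Carrying full precision, 72.3164 ÷ 31.99 = 2.2605939356…; keep min(5, 3) = 3 s.f.
Rounded to 3 significant figures: 2.26.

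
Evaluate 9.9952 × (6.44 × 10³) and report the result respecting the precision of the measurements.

9.9952 × (6.44 × 10³) = 64369.088
Multiplication/division keeps the fewest significant figures: 9.9952 → 5 s.f., 6.44 × 10³ → 3 s.f.; limit is 3.
Rounded to 3 significant figures: 6.44 × 10⁴.

6.44 × 10⁴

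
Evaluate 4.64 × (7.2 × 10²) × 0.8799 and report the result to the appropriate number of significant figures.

2.9 × 10³

4.64 × (7.2 × 10²) × 0.8799 = 2939.56992
Multiplication/division keeps the fewest significant figures: 4.64 → 3 s.f., 7.2 × 10² → 2 s.f., 0.8799 → 4 s.f.; limit is 2.
Rounded to 2 significant figures: 2.9 × 10³.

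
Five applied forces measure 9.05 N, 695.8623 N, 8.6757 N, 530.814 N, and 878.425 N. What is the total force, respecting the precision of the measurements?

2122.83 N

9.05 N + 695.8623 N + 8.6757 N + 530.814 N + 878.425 N = 2122.8270 N.
Addition/subtraction keeps the fewest decimal places: 9.05 → 2 decimal places, 695.8623 → 4 decimal places, 8.6757 → 4 decimal places, 530.814 → 3 decimal places, 878.425 → 3 decimal places; limit is 2.
Rounded to 2 decimal places: 2122.83 N.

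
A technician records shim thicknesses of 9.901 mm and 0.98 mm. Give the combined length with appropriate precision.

10.88 mm

9.901 mm + 0.98 mm = 10.881 mm.
Addition/subtraction keeps the fewest decimal places: 9.901 → 3 decimal places, 0.98 → 2 decimal places; limit is 2.
Rounded to 2 decimal places: 10.88 mm.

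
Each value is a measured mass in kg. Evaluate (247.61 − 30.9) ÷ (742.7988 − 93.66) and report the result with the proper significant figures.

247.61 − 30.9 = 216.71, limited to 1 d.p. → 4 s.f.; 742.7988 − 93.66 = 649.1388, limited to 2 d.p. → 5 s.f.
Carrying full precision, 216.71 ÷ 649.1388 = 0.333842315388…; keep min(4, 5) = 4 s.f.
Rounded to 4 significant figures: 0.3338.

0.3338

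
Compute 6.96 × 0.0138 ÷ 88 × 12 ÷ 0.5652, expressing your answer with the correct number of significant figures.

2.3 × 10⁻²

6.96 × 0.0138 ÷ 88 × 12 ÷ 0.5652 = 0.0231731325999…
Multiplication/division keeps the fewest significant figures: 6.96 → 3 s.f., 0.0138 → 3 s.f., 88 → 2 s.f., 12 → 2 s.f., 0.5652 → 4 s.f.; limit is 2.
Rounded to 2 significant figures: 2.3 × 10⁻².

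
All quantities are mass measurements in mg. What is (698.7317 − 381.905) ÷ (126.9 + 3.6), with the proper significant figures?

698.7317 − 381.905 = 316.8267, limited to 3 d.p. → 6 s.f.; 126.9 + 3.6 = 130.5, limited to 1 d.p. → 4 s.f.
Carrying full precision, 316.8267 ÷ 130.5 = 2.4277908046…; keep min(6, 4) = 4 s.f.
Rounded to 4 significant figures: 2.428.

2.428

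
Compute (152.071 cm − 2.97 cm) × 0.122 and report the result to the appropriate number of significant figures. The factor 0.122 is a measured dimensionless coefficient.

18.2 cm

152.071 cm − 2.97 cm = 149.101 cm; the difference is limited to 2 decimal places (5 s.f.).
Carrying full precision, 149.101 × 0.122 = 18.190322 cm; 0.122 has 3 s.f., so the result keeps min(5, 3) = 3 s.f.
Rounded to 3 significant figures: 18.2 cm.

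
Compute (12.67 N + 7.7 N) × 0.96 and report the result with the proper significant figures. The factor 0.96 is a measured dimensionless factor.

12.67 N + 7.7 N = 20.37 N; the sum is limited to 1 decimal place (3 s.f.).
Carrying full precision, 20.37 × 0.96 = 19.5552 N; 0.96 has 2 s.f., so the result keeps min(3, 2) = 2 s.f.
Rounded to 2 significant figures: 20. N.

20. N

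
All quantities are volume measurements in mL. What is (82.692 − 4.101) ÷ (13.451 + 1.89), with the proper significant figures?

82.692 − 4.101 = 78.591, limited to 3 d.p. → 5 s.f.; 13.451 + 1.89 = 15.341, limited to 2 d.p. → 4 s.f.
Carrying full precision, 78.591 ÷ 15.341 = 5.12293853073…; keep min(5, 4) = 4 s.f.
Rounded to 4 significant figures: 5.123.

5.123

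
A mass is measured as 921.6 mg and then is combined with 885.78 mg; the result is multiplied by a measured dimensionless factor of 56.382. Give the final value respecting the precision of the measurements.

1.0190 × 10^5 mg

921.6 mg + 885.78 mg = 1807.38 mg; the sum is limited to 1 decimal place (5 s.f.).
Carrying full precision, 1807.38 × 56.382 = 101903.69916 mg; 56.382 has 5 s.f., so the result keeps min(5, 5) = 5 s.f.
Rounded to 5 significant figures: 1.0190 × 10^5 mg.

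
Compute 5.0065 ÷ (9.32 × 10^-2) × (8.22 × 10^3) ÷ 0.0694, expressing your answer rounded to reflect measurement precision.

6.36 × 10^6

5.0065 ÷ (9.32 × 10^-2) × (8.22 × 10^3) ÷ 0.0694 = 6362541.89806…
Multiplication/division keeps the fewest significant figures: 5.0065 → 5 s.f., 9.32 × 10^-2 → 3 s.f., 8.22 × 10^3 → 3 s.f., 0.0694 → 3 s.f.; limit is 3.
Rounded to 3 significant figures: 6.36 × 10^6.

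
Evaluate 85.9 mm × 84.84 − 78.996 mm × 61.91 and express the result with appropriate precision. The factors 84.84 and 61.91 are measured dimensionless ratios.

2.40 × 10^3 mm

85.9 × 84.84 = 7287.756 → 7.29 × 10^3 mm (3 s.f., last digit at the 10^1 place).
78.996 × 61.91 = 4890.64236 → 4891 mm (4 s.f., last digit at the 10^0 place).
Difference: 2397.11364 mm; keep the coarser place, 10^1.
Result: 2.40 × 10^3 mm.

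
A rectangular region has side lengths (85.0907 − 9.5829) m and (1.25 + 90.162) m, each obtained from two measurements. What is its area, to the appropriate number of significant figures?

85.0907 − 9.5829 = 75.5078, limited to 4 d.p. → 6 s.f.; 1.25 + 90.162 = 91.412, limited to 2 d.p. → 4 s.f.
Carrying full precision, 75.5078 × 91.412 = 6902.3190136; keep min(6, 4) = 4 s.f.
Rounded to 4 significant figures: 6902 m².

6902 m²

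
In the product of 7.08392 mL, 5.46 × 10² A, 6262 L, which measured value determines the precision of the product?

5.46 × 10² A

7.08392 mL → 6 s.f.; 5.46 × 10² A → 3 s.f.; 6262 L → 4 s.f.
The fewest is 3 significant figures, from 5.46 × 10² A.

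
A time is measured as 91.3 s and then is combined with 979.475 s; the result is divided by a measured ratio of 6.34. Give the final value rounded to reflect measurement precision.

91.3 s + 979.475 s = 1070.775 s; the sum is limited to 1 decimal place (5 s.f.).
Carrying full precision, 1070.775 ÷ 6.34 = 168.891955836… s; 6.34 has 3 s.f., so the result keeps min(5, 3) = 3 s.f.
Rounded to 3 significant figures: 169 s.

169 s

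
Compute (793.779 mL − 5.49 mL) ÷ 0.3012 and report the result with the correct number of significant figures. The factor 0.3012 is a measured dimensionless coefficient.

2.617 × 10^3 mL

793.779 mL − 5.49 mL = 788.289 mL; the difference is limited to 2 decimal places (5 s.f.).
Carrying full precision, 788.289 ÷ 0.3012 = 2617.16135458… mL; 0.3012 has 4 s.f., so the result keeps min(5, 4) = 4 s.f.
Rounded to 4 significant figures: 2.617 × 10^3 mL.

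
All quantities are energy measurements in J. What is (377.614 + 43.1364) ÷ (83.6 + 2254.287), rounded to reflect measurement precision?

377.614 + 43.1364 = 420.7504, limited to 3 d.p. → 6 s.f.; 83.6 + 2254.287 = 2337.887, limited to 1 d.p. → 5 s.f.
Carrying full precision, 420.7504 ÷ 2337.887 = 0.179970374958…; keep min(6, 5) = 5 s.f.
Rounded to 5 significant figures: 0.17997.

0.17997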